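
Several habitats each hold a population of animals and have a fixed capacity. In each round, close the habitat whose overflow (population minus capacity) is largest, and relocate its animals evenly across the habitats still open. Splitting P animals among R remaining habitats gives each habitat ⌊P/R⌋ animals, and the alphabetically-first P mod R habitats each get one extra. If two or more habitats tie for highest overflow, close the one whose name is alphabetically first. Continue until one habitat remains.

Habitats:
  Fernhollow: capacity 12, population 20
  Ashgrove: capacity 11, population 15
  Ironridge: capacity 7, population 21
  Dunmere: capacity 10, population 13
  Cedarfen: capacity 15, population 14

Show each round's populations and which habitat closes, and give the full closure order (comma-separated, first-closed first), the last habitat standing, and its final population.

Closure order: Ironridge, Fernhollow, Ashgrove, Dunmere
Last habitat: Cedarfen with 83 animals

Round 1: Ashgrove=15 Cedarfen=14 Dunmere=13 Fernhollow=20 Ironridge=21 → close Ironridge (overflow 14)
  21÷4 = 5 each, +1 to first 1
Round 2: Ashgrove=21 Cedarfen=19 Dunmere=18 Fernhollow=25 → close Fernhollow (overflow 13)
  25÷3 = 8 each, +1 to first 1
Round 3: Ashgrove=30 Cedarfen=27 Dunmere=26 → close Ashgrove (overflow 19)
  30÷2 = 15 each, +1 to first 0
Round 4: Cedarfen=42 Dunmere=41 → close Dunmere (overflow 31)
  41÷1 = 41 each, +1 to first 0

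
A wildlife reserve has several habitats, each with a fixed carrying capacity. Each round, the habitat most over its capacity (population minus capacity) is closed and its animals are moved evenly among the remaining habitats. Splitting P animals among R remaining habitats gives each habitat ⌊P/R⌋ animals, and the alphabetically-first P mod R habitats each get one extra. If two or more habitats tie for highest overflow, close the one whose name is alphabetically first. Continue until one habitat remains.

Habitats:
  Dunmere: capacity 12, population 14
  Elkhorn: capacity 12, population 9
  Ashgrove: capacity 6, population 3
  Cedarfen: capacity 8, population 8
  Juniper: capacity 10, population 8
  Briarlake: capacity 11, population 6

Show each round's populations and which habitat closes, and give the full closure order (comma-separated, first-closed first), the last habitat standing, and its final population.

Round 1: Ashgrove=3 Briarlake=6 Cedarfen=8 Dunmere=14 Elkhorn=9 Juniper=8 → close Dunmere (overflow 2)
  14÷5 = 2 each, +1 to first 4
Round 2: Ashgrove=6 Briarlake=9 Cedarfen=11 Elkhorn=12 Juniper=10 → close Cedarfen (overflow 3)
  11÷4 = 2 each, +1 to first 3
Round 3: Ashgrove=9 Briarlake=12 Elkhorn=15 Juniper=12 → close Ashgrove (overflow 3)
  9÷3 = 3 each, +1 to first 0
Round 4: Briarlake=15 Elkhorn=18 Juniper=15 → close Elkhorn (overflow 6)
  18÷2 = 9 each, +1 to first 0
Round 5: Briarlake=24 Juniper=24 → close Juniper (overflow 14)
  24÷1 = 24 each, +1 to first 0

Closure order: Dunmere, Cedarfen, Ashgrove, Elkhorn, Juniper
Last habitat: Briarlake with 48 animals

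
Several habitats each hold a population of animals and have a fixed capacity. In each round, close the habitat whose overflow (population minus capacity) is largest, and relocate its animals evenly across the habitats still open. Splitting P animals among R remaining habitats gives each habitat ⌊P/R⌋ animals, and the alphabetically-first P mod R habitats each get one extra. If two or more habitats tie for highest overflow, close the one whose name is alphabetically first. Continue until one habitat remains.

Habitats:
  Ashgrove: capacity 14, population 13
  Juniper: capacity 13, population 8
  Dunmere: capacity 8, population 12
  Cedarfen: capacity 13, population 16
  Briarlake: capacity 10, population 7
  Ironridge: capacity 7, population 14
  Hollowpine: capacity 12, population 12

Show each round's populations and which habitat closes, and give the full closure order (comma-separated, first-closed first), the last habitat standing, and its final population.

Round 1: Ashgrove=13 Briarlake=7 Cedarfen=16 Dunmere=12 Hollowpine=12 Ironridge=14 Juniper=8 → close Ironridge (overflow 7)
  14÷6 = 2 each, +1 to first 2
Round 2: Ashgrove=16 Briarlake=10 Cedarfen=18 Dunmere=14 Hollowpine=14 Juniper=10 → close Dunmere (overflow 6)
  14÷5 = 2 each, +1 to first 4
Round 3: Ashgrove=19 Briarlake=13 Cedarfen=21 Hollowpine=17 Juniper=12 → close Cedarfen (overflow 8)
  21÷4 = 5 each, +1 to first 1
Round 4: Ashgrove=25 Briarlake=18 Hollowpine=22 Juniper=17 → close Ashgrove (overflow 11)
  25÷3 = 8 each, +1 to first 1
Round 5: Briarlake=27 Hollowpine=30 Juniper=25 → close Hollowpine (overflow 18)
  30÷2 = 15 each, +1 to first 0
Round 6: Briarlake=42 Juniper=40 → close Briarlake (overflow 32)
  42÷1 = 42 each, +1 to first 0

Closure order: Ironridge, Dunmere, Cedarfen, Ashgrove, Hollowpine, Briarlake
Last habitat: Juniper with 82 animals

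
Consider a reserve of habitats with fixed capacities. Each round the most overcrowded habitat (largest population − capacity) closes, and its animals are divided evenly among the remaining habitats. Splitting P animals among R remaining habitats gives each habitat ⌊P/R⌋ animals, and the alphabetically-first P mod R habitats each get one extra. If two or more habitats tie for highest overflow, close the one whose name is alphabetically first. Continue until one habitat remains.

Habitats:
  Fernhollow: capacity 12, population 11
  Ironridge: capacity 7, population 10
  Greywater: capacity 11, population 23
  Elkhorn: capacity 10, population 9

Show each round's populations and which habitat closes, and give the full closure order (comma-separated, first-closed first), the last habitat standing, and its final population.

Round 1: Elkhorn=9 Fernhollow=11 Greywater=23 Ironridge=10 → close Greywater (overflow 12)
  23÷3 = 7 each, +1 to first 2
Round 2: Elkhorn=17 Fernhollow=19 Ironridge=17 → close Ironridge (overflow 10)
  17÷2 = 8 each, +1 to first 1
Round 3: Elkhorn=26 Fernhollow=27 → close Elkhorn (overflow 16)
  26÷1 = 26 each, +1 to first 0

Closure order: Greywater, Ironridge, Elkhorn
Last habitat: Fernhollow with 53 animals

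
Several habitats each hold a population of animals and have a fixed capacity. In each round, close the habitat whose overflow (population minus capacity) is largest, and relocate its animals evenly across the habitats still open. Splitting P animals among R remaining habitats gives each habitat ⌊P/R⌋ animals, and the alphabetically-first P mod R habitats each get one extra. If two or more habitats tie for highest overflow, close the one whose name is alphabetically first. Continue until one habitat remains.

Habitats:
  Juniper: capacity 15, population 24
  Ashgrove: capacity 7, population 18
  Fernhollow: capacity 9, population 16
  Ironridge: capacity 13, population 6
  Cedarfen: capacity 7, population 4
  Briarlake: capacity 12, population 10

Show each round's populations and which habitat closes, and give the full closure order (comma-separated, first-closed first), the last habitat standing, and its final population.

Round 1: Ashgrove=18 Briarlake=10 Cedarfen=4 Fernhollow=16 Ironridge=6 Juniper=24 → close Ashgrove (overflow 11)
  18÷5 = 3 each, +1 to first 3
Round 2: Briarlake=14 Cedarfen=8 Fernhollow=20 Ironridge=9 Juniper=27 → close Juniper (overflow 12)
  27÷4 = 6 each, +1 to first 3
Round 3: Briarlake=21 Cedarfen=15 Fernhollow=27 Ironridge=15 → close Fernhollow (overflow 18)
  27÷3 = 9 each, +1 to first 0
Round 4: Briarlake=30 Cedarfen=24 Ironridge=24 → close Briarlake (overflow 18)
  30÷2 = 15 each, +1 to first 0
Round 5: Cedarfen=39 Ironridge=39 → close Cedarfen (overflow 32)
  39÷1 = 39 each, +1 to first 0

Closure order: Ashgrove, Juniper, Fernhollow, Briarlake, Cedarfen
Last habitat: Ironridge with 78 animals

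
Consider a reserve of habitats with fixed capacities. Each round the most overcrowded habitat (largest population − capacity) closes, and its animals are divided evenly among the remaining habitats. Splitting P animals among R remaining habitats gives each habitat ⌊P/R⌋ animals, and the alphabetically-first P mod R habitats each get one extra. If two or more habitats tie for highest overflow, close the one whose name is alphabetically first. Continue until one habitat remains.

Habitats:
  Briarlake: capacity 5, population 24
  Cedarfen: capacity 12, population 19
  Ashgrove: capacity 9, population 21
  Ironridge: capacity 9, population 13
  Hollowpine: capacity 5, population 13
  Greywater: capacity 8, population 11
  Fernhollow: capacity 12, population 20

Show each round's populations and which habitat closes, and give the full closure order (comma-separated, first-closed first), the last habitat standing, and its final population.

Closure order: Briarlake, Ashgrove, Fernhollow, Cedarfen, Hollowpine, Greywater
Last habitat: Ironridge with 121 animals

Round 1: Ashgrove=21 Briarlake=24 Cedarfen=19 Fernhollow=20 Greywater=11 Hollowpine=13 Ironridge=13 → close Briarlake (overflow 19)
  24÷6 = 4 each, +1 to first 0
Round 2: Ashgrove=25 Cedarfen=23 Fernhollow=24 Greywater=15 Hollowpine=17 Ironridge=17 → close Ashgrove (overflow 16)
  25÷5 = 5 each, +1 to first 0
Round 3: Cedarfen=28 Fernhollow=29 Greywater=20 Hollowpine=22 Ironridge=22 → close Fernhollow (overflow 17)
  29÷4 = 7 each, +1 to first 1
Round 4: Cedarfen=36 Greywater=27 Hollowpine=29 Ironridge=29 → close Cedarfen (overflow 24)
  36÷3 = 12 each, +1 to first 0
Round 5: Greywater=39 Hollowpine=41 Ironridge=41 → close Hollowpine (overflow 36)
  41÷2 = 20 each, +1 to first 1
Round 6: Greywater=60 Ironridge=61 → close Greywater (overflow 52)
  60÷1 = 60 each, +1 to first 0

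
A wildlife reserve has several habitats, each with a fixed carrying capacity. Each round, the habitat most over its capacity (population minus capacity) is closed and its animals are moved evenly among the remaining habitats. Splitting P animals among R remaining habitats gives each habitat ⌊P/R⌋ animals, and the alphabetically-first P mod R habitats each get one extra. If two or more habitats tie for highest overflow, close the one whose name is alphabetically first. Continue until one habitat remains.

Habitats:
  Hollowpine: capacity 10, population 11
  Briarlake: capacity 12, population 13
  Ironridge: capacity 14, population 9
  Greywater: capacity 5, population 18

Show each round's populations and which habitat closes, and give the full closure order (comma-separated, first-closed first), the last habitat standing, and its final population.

Closure order: Greywater, Briarlake, Hollowpine
Last habitat: Ironridge with 51 animals

Round 1: Briarlake=13 Greywater=18 Hollowpine=11 Ironridge=9 → close Greywater (overflow 13)
  18÷3 = 6 each, +1 to first 0
Round 2: Briarlake=19 Hollowpine=17 Ironridge=15 → close Briarlake (overflow 7)
  19÷2 = 9 each, +1 to first 1
Round 3: Hollowpine=27 Ironridge=24 → close Hollowpine (overflow 17)
  27÷1 = 27 each, +1 to first 0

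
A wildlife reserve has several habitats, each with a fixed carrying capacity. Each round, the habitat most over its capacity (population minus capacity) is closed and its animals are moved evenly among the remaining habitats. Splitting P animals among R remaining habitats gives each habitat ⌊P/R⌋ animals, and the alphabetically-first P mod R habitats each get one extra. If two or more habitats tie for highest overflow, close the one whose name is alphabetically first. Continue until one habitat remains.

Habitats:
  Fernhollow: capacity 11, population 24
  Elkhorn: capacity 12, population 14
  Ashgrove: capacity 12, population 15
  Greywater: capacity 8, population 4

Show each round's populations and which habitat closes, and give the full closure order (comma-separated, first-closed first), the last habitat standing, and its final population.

Round 1: Ashgrove=15 Elkhorn=14 Fernhollow=24 Greywater=4 → close Fernhollow (overflow 13)
  24÷3 = 8 each, +1 to first 0
Round 2: Ashgrove=23 Elkhorn=22 Greywater=12 → close Ashgrove (overflow 11)
  23÷2 = 11 each, +1 to first 1
Round 3: Elkhorn=34 Greywater=23 → close Elkhorn (overflow 22)
  34÷1 = 34 each, +1 to first 0

Closure order: Fernhollow, Ashgrove, Elkhorn
Last habitat: Greywater with 57 animals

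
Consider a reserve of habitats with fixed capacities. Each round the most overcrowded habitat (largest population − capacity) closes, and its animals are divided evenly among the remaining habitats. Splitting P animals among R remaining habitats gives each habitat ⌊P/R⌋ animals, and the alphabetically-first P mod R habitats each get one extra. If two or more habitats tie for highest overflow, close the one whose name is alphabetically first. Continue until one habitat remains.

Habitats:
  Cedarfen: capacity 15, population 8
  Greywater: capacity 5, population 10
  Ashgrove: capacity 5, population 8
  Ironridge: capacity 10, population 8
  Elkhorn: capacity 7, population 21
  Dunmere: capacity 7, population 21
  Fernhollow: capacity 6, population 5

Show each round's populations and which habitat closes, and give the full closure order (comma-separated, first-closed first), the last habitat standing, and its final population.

Closure order: Dunmere, Elkhorn, Greywater, Ashgrove, Fernhollow, Ironridge
Last habitat: Cedarfen with 81 animals

Round 1: Ashgrove=8 Cedarfen=8 Dunmere=21 Elkhorn=21 Fernhollow=5 Greywater=10 Ironridge=8 → close Dunmere (overflow 14)
  21÷6 = 3 each, +1 to first 3
Round 2: Ashgrove=12 Cedarfen=12 Elkhorn=25 Fernhollow=8 Greywater=13 Ironridge=11 → close Elkhorn (overflow 18)
  25÷5 = 5 each, +1 to first 0
Round 3: Ashgrove=17 Cedarfen=17 Fernhollow=13 Greywater=18 Ironridge=16 → close Greywater (overflow 13)
  18÷4 = 4 each, +1 to first 2
Round 4: Ashgrove=22 Cedarfen=22 Fernhollow=17 Ironridge=20 → close Ashgrove (overflow 17)
  22÷3 = 7 each, +1 to first 1
Round 5: Cedarfen=30 Fernhollow=24 Ironridge=27 → close Fernhollow (overflow 18)
  24÷2 = 12 each, +1 to first 0
Round 6: Cedarfen=42 Ironridge=39 → close Ironridge (overflow 29)
  39÷1 = 39 each, +1 to first 0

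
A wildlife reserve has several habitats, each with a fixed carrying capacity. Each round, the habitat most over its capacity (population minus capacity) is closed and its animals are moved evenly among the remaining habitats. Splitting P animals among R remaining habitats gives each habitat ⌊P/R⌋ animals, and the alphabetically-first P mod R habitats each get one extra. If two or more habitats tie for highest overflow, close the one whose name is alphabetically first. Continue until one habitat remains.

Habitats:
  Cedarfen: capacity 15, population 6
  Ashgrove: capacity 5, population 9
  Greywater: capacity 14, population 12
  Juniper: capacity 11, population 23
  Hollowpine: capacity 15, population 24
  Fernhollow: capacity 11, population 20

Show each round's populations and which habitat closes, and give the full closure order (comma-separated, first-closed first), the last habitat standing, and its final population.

Round 1: Ashgrove=9 Cedarfen=6 Fernhollow=20 Greywater=12 Hollowpine=24 Juniper=23 → close Juniper (overflow 12)
  23÷5 = 4 each, +1 to first 3
Round 2: Ashgrove=14 Cedarfen=11 Fernhollow=25 Greywater=16 Hollowpine=28 → close Fernhollow (overflow 14)
  25÷4 = 6 each, +1 to first 1
Round 3: Ashgrove=21 Cedarfen=17 Greywater=22 Hollowpine=34 → close Hollowpine (overflow 19)
  34÷3 = 11 each, +1 to first 1
Round 4: Ashgrove=33 Cedarfen=28 Greywater=33 → close Ashgrove (overflow 28)
  33÷2 = 16 each, +1 to first 1
Round 5: Cedarfen=45 Greywater=49 → close Greywater (overflow 35)
  49÷1 = 49 each, +1 to first 0

Closure order: Juniper, Fernhollow, Hollowpine, Ashgrove, Greywater
Last habitat: Cedarfen with 94 animals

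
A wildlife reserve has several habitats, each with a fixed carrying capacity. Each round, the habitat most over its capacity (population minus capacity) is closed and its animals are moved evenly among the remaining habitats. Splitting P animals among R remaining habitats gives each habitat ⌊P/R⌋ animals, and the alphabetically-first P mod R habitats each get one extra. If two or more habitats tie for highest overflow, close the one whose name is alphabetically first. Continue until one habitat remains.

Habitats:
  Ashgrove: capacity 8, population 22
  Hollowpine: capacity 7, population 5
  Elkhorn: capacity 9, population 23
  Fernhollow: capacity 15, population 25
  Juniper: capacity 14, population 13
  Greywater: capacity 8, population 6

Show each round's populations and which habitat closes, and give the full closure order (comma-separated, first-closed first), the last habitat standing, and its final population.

Closure order: Ashgrove, Elkhorn, Fernhollow, Greywater, Juniper
Last habitat: Hollowpine with 94 animals

Round 1: Ashgrove=22 Elkhorn=23 Fernhollow=25 Greywater=6 Hollowpine=5 Juniper=13 → close Ashgrove (overflow 14)
  22÷5 = 4 each, +1 to first 2
Round 2: Elkhorn=28 Fernhollow=30 Greywater=10 Hollowpine=9 Juniper=17 → close Elkhorn (overflow 19)
  28÷4 = 7 each, +1 to first 0
Round 3: Fernhollow=37 Greywater=17 Hollowpine=16 Juniper=24 → close Fernhollow (overflow 22)
  37÷3 = 12 each, +1 to first 1
Round 4: Greywater=30 Hollowpine=28 Juniper=36 → close Greywater (overflow 22)
  30÷2 = 15 each, +1 to first 0
Round 5: Hollowpine=43 Juniper=51 → close Juniper (overflow 37)
  51÷1 = 51 each, +1 to first 0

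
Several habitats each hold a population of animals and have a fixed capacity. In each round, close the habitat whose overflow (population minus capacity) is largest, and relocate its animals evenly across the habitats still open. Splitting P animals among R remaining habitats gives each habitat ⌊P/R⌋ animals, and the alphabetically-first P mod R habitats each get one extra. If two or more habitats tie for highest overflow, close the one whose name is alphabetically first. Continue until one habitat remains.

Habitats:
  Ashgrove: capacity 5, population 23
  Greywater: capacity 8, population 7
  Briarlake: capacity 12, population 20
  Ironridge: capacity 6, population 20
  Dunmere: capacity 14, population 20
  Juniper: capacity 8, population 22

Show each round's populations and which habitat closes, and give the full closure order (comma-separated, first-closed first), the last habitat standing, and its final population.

Closure order: Ashgrove, Ironridge, Juniper, Briarlake, Dunmere
Last habitat: Greywater with 112 animals

Round 1: Ashgrove=23 Briarlake=20 Dunmere=20 Greywater=7 Ironridge=20 Juniper=22 → close Ashgrove (overflow 18)
  23÷5 = 4 each, +1 to first 3
Round 2: Briarlake=25 Dunmere=25 Greywater=12 Ironridge=24 Juniper=26 → close Ironridge (overflow 18)
  24÷4 = 6 each, +1 to first 0
Round 3: Briarlake=31 Dunmere=31 Greywater=18 Juniper=32 → close Juniper (overflow 24)
  32÷3 = 10 each, +1 to first 2
Round 4: Briarlake=42 Dunmere=42 Greywater=28 → close Briarlake (overflow 30)
  42÷2 = 21 each, +1 to first 0
Round 5: Dunmere=63 Greywater=49 → close Dunmere (overflow 49)
  63÷1 = 63 each, +1 to first 0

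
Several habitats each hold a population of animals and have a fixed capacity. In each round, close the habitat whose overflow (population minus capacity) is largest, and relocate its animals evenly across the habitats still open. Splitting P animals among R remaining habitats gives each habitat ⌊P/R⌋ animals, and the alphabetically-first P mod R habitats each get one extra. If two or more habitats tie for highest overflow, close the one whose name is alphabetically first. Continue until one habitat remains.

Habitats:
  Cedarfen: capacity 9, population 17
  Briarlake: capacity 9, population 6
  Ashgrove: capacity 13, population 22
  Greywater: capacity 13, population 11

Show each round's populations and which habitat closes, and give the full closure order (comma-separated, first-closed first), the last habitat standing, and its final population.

Round 1: Ashgrove=22 Briarlake=6 Cedarfen=17 Greywater=11 → close Ashgrove (overflow 9)
  22÷3 = 7 each, +1 to first 1
Round 2: Briarlake=14 Cedarfen=24 Greywater=18 → close Cedarfen (overflow 15)
  24÷2 = 12 each, +1 to first 0
Round 3: Briarlake=26 Greywater=30 → close Briarlake (overflow 17)
  26÷1 = 26 each, +1 to first 0

Closure order: Ashgrove, Cedarfen, Briarlake
Last habitat: Greywater with 56 animals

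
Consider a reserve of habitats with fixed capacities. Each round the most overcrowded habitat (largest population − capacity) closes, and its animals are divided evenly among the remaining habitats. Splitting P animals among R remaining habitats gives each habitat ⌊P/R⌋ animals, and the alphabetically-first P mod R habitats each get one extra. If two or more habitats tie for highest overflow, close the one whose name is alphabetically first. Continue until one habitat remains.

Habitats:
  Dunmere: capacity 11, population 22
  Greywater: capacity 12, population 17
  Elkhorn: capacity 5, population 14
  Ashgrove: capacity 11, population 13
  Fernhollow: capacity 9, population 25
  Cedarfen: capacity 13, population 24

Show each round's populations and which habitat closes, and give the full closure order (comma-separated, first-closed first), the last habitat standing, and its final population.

Round 1: Ashgrove=13 Cedarfen=24 Dunmere=22 Elkhorn=14 Fernhollow=25 Greywater=17 → close Fernhollow (overflow 16)
  25÷5 = 5 each, +1 to first 0
Round 2: Ashgrove=18 Cedarfen=29 Dunmere=27 Elkhorn=19 Greywater=22 → close Cedarfen (overflow 16)
  29÷4 = 7 each, +1 to first 1
Round 3: Ashgrove=26 Dunmere=34 Elkhorn=26 Greywater=29 → close Dunmere (overflow 23)
  34÷3 = 11 each, +1 to first 1
Round 4: Ashgrove=38 Elkhorn=37 Greywater=40 → close Elkhorn (overflow 32)
  37÷2 = 18 each, +1 to first 1
Round 5: Ashgrove=57 Greywater=58 → close Ashgrove (overflow 46)
  57÷1 = 57 each, +1 to first 0

Closure order: Fernhollow, Cedarfen, Dunmere, Elkhorn, Ashgrove
Last habitat: Greywater with 115 animals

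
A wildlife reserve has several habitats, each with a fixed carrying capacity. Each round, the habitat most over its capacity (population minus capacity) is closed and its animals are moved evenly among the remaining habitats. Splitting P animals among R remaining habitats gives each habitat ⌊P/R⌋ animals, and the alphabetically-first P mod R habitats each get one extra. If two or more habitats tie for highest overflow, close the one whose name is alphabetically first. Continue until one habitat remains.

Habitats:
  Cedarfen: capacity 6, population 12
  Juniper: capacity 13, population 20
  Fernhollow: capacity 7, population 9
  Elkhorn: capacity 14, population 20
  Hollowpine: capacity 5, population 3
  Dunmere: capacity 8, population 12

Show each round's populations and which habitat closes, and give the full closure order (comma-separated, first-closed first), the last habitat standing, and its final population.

Closure order: Juniper, Cedarfen, Elkhorn, Dunmere, Fernhollow
Last habitat: Hollowpine with 76 animals

Round 1: Cedarfen=12 Dunmere=12 Elkhorn=20 Fernhollow=9 Hollowpine=3 Juniper=20 → close Juniper (overflow 7)
  20÷5 = 4 each, +1 to first 0
Round 2: Cedarfen=16 Dunmere=16 Elkhorn=24 Fernhollow=13 Hollowpine=7 → close Cedarfen (overflow 10)
  16÷4 = 4 each, +1 to first 0
Round 3: Dunmere=20 Elkhorn=28 Fernhollow=17 Hollowpine=11 → close Elkhorn (overflow 14)
  28÷3 = 9 each, +1 to first 1
Round 4: Dunmere=30 Fernhollow=26 Hollowpine=20 → close Dunmere (overflow 22)
  30÷2 = 15 each, +1 to first 0
Round 5: Fernhollow=41 Hollowpine=35 → close Fernhollow (overflow 34)
  41÷1 = 41 each, +1 to first 0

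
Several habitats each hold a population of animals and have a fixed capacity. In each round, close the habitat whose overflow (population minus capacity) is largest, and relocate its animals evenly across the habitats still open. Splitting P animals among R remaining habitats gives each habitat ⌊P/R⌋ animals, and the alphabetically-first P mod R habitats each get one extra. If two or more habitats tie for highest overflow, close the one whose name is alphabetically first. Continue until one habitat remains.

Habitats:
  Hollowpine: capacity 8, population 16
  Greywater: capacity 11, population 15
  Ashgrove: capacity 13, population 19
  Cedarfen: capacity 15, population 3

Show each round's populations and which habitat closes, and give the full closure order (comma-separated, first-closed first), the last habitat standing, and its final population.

Closure order: Hollowpine, Ashgrove, Greywater
Last habitat: Cedarfen with 53 animals

Round 1: Ashgrove=19 Cedarfen=3 Greywater=15 Hollowpine=16 → close Hollowpine (overflow 8)
  16÷3 = 5 each, +1 to first 1
Round 2: Ashgrove=25 Cedarfen=8 Greywater=20 → close Ashgrove (overflow 12)
  25÷2 = 12 each, +1 to first 1
Round 3: Cedarfen=21 Greywater=32 → close Greywater (overflow 21)
  32÷1 = 32 each, +1 to first 0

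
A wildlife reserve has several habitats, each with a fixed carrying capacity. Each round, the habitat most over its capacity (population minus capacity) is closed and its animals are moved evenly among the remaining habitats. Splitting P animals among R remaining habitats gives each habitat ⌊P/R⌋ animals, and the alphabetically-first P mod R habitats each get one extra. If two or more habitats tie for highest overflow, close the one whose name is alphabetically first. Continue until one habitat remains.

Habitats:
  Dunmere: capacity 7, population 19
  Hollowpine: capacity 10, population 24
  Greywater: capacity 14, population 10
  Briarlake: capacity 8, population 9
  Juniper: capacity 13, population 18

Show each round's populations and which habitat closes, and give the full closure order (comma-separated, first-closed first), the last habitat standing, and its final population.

Closure order: Hollowpine, Dunmere, Juniper, Briarlake
Last habitat: Greywater with 80 animals

Round 1: Briarlake=9 Dunmere=19 Greywater=10 Hollowpine=24 Juniper=18 → close Hollowpine (overflow 14)
  24÷4 = 6 each, +1 to first 0
Round 2: Briarlake=15 Dunmere=25 Greywater=16 Juniper=24 → close Dunmere (overflow 18)
  25÷3 = 8 each, +1 to first 1
Round 3: Briarlake=24 Greywater=24 Juniper=32 → close Juniper (overflow 19)
  32÷2 = 16 each, +1 to first 0
Round 4: Briarlake=40 Greywater=40 → close Briarlake (overflow 32)
  40÷1 = 40 each, +1 to first 0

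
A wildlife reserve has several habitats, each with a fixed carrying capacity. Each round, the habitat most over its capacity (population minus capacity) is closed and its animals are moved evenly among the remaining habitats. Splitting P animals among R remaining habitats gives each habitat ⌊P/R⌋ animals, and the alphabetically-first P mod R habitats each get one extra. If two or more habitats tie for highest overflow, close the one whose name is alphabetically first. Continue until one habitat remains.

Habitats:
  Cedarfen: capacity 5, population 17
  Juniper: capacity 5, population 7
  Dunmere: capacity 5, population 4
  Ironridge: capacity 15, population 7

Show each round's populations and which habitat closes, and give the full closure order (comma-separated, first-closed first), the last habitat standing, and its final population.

Round 1: Cedarfen=17 Dunmere=4 Ironridge=7 Juniper=7 → close Cedarfen (overflow 12)
  17÷3 = 5 each, +1 to first 2
Round 2: Dunmere=10 Ironridge=13 Juniper=12 → close Juniper (overflow 7)
  12÷2 = 6 each, +1 to first 0
Round 3: Dunmere=16 Ironridge=19 → close Dunmere (overflow 11)
  16÷1 = 16 each, +1 to first 0

Closure order: Cedarfen, Juniper, Dunmere
Last habitat: Ironridge with 35 animals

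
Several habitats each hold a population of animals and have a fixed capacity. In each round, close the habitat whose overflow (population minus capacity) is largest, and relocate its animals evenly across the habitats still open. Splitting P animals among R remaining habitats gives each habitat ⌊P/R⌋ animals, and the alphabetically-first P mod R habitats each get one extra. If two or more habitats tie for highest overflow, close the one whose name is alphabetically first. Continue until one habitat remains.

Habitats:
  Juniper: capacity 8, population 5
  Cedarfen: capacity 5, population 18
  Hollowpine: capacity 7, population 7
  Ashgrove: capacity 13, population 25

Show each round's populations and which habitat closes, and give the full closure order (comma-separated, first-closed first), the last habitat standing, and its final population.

Round 1: Ashgrove=25 Cedarfen=18 Hollowpine=7 Juniper=5 → close Cedarfen (overflow 13)
  18÷3 = 6 each, +1 to first 0
Round 2: Ashgrove=31 Hollowpine=13 Juniper=11 → close Ashgrove (overflow 18)
  31÷2 = 15 each, +1 to first 1
Round 3: Hollowpine=29 Juniper=26 → close Hollowpine (overflow 22)
  29÷1 = 29 each, +1 to first 0

Closure order: Cedarfen, Ashgrove, Hollowpine
Last habitat: Juniper with 55 animals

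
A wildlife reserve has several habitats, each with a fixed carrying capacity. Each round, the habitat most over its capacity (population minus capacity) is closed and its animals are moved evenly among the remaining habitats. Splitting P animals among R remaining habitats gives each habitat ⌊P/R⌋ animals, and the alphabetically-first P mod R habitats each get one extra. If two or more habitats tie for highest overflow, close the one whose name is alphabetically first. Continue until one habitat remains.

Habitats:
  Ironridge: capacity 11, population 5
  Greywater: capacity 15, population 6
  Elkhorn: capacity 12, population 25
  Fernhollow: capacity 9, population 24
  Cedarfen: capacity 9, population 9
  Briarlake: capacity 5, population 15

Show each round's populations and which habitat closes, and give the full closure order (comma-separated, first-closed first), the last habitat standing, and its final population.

Closure order: Fernhollow, Elkhorn, Briarlake, Cedarfen, Ironridge
Last habitat: Greywater with 84 animals

Round 1: Briarlake=15 Cedarfen=9 Elkhorn=25 Fernhollow=24 Greywater=6 Ironridge=5 → close Fernhollow (overflow 15)
  24÷5 = 4 each, +1 to first 4
Round 2: Briarlake=20 Cedarfen=14 Elkhorn=30 Greywater=11 Ironridge=9 → close Elkhorn (overflow 18)
  30÷4 = 7 each, +1 to first 2
Round 3: Briarlake=28 Cedarfen=22 Greywater=18 Ironridge=16 → close Briarlake (overflow 23)
  28÷3 = 9 each, +1 to first 1
Round 4: Cedarfen=32 Greywater=27 Ironridge=25 → close Cedarfen (overflow 23)
  32÷2 = 16 each, +1 to first 0
Round 5: Greywater=43 Ironridge=41 → close Ironridge (overflow 30)
  41÷1 = 41 each, +1 to first 0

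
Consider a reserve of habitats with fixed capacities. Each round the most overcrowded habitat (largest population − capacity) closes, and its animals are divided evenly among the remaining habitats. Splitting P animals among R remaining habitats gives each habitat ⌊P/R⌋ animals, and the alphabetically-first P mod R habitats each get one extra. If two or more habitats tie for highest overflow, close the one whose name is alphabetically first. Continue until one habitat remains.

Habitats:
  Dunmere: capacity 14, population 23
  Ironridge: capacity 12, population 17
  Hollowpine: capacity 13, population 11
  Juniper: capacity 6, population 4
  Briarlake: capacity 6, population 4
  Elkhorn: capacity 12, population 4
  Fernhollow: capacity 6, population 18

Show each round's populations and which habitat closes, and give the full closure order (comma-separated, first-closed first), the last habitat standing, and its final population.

Round 1: Briarlake=4 Dunmere=23 Elkhorn=4 Fernhollow=18 Hollowpine=11 Ironridge=17 Juniper=4 → close Fernhollow (overflow 12)
  18÷6 = 3 each, +1 to first 0
Round 2: Briarlake=7 Dunmere=26 Elkhorn=7 Hollowpine=14 Ironridge=20 Juniper=7 → close Dunmere (overflow 12)
  26÷5 = 5 each, +1 to first 1
Round 3: Briarlake=13 Elkhorn=12 Hollowpine=19 Ironridge=25 Juniper=12 → close Ironridge (overflow 13)
  25÷4 = 6 each, +1 to first 1
Round 4: Briarlake=20 Elkhorn=18 Hollowpine=25 Juniper=18 → close Briarlake (overflow 14)
  20÷3 = 6 each, +1 to first 2
Round 5: Elkhorn=25 Hollowpine=32 Juniper=24 → close Hollowpine (overflow 19)
  32÷2 = 16 each, +1 to first 0
Round 6: Elkhorn=41 Juniper=40 → close Juniper (overflow 34)
  40÷1 = 40 each, +1 to first 0

Closure order: Fernhollow, Dunmere, Ironridge, Briarlake, Hollowpine, Juniper
Last habitat: Elkhorn with 81 animals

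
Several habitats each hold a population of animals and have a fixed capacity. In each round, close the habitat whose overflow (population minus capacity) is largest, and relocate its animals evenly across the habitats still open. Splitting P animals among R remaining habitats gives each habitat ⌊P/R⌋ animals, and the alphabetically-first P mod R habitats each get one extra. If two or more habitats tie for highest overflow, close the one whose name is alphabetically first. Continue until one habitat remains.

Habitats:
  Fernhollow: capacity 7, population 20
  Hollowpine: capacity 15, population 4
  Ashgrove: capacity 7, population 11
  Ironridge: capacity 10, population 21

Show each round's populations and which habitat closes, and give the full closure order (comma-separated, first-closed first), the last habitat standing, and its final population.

Round 1: Ashgrove=11 Fernhollow=20 Hollowpine=4 Ironridge=21 → close Fernhollow (overflow 13)
  20÷3 = 6 each, +1 to first 2
Round 2: Ashgrove=18 Hollowpine=11 Ironridge=27 → close Ironridge (overflow 17)
  27÷2 = 13 each, +1 to first 1
Round 3: Ashgrove=32 Hollowpine=24 → close Ashgrove (overflow 25)
  32÷1 = 32 each, +1 to first 0

Closure order: Fernhollow, Ironridge, Ashgrove
Last habitat: Hollowpine with 56 animals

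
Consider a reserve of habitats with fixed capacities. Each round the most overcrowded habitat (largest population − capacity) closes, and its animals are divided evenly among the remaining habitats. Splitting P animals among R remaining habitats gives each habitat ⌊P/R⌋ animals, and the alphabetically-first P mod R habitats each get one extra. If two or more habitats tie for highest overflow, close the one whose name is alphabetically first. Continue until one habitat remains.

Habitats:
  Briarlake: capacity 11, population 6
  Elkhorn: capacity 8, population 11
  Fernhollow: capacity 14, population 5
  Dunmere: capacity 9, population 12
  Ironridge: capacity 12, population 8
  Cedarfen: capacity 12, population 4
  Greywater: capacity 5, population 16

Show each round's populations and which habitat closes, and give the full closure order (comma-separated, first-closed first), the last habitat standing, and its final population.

Closure order: Greywater, Dunmere, Elkhorn, Briarlake, Ironridge, Cedarfen
Last habitat: Fernhollow with 62 animals

Round 1: Briarlake=6 Cedarfen=4 Dunmere=12 Elkhorn=11 Fernhollow=5 Greywater=16 Ironridge=8 → close Greywater (overflow 11)
  16÷6 = 2 each, +1 to first 4
Round 2: Briarlake=9 Cedarfen=7 Dunmere=15 Elkhorn=14 Fernhollow=7 Ironridge=10 → close Dunmere (overflow 6)
  15÷5 = 3 each, +1 to first 0
Round 3: Briarlake=12 Cedarfen=10 Elkhorn=17 Fernhollow=10 Ironridge=13 → close Elkhorn (overflow 9)
  17÷4 = 4 each, +1 to first 1
Round 4: Briarlake=17 Cedarfen=14 Fernhollow=14 Ironridge=17 → close Briarlake (overflow 6)
  17÷3 = 5 each, +1 to first 2
Round 5: Cedarfen=20 Fernhollow=20 Ironridge=22 → close Ironridge (overflow 10)
  22÷2 = 11 each, +1 to first 0
Round 6: Cedarfen=31 Fernhollow=31 → close Cedarfen (overflow 19)
  31÷1 = 31 each, +1 to first 0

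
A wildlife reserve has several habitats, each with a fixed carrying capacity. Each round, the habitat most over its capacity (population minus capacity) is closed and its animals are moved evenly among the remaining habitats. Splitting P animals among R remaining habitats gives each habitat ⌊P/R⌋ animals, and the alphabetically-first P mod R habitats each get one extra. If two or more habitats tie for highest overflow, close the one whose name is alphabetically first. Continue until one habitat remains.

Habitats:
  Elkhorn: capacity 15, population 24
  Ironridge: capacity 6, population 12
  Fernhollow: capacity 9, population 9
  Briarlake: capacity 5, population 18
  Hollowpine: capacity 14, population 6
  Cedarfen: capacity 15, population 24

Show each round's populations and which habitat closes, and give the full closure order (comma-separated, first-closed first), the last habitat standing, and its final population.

Closure order: Briarlake, Cedarfen, Elkhorn, Ironridge, Fernhollow
Last habitat: Hollowpine with 93 animals

Round 1: Briarlake=18 Cedarfen=24 Elkhorn=24 Fernhollow=9 Hollowpine=6 Ironridge=12 → close Briarlake (overflow 13)
  18÷5 = 3 each, +1 to first 3
Round 2: Cedarfen=28 Elkhorn=28 Fernhollow=13 Hollowpine=9 Ironridge=15 → close Cedarfen (overflow 13)
  28÷4 = 7 each, +1 to first 0
Round 3: Elkhorn=35 Fernhollow=20 Hollowpine=16 Ironridge=22 → close Elkhorn (overflow 20)
  35÷3 = 11 each, +1 to first 2
Round 4: Fernhollow=32 Hollowpine=28 Ironridge=33 → close Ironridge (overflow 27)
  33÷2 = 16 each, +1 to first 1
Round 5: Fernhollow=49 Hollowpine=44 → close Fernhollow (overflow 40)
  49÷1 = 49 each, +1 to first 0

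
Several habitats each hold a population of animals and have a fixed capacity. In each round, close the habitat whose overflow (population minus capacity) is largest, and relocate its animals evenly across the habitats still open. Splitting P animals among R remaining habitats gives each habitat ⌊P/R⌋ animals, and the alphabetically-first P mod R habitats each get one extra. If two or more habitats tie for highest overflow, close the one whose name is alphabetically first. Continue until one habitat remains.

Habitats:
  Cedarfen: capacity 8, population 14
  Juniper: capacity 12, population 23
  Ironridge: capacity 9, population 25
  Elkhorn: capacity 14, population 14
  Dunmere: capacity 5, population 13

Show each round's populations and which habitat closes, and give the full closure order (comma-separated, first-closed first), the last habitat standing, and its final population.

Round 1: Cedarfen=14 Dunmere=13 Elkhorn=14 Ironridge=25 Juniper=23 → close Ironridge (overflow 16)
  25÷4 = 6 each, +1 to first 1
Round 2: Cedarfen=21 Dunmere=19 Elkhorn=20 Juniper=29 → close Juniper (overflow 17)
  29÷3 = 9 each, +1 to first 2
Round 3: Cedarfen=31 Dunmere=29 Elkhorn=29 → close Dunmere (overflow 24)
  29÷2 = 14 each, +1 to first 1
Round 4: Cedarfen=46 Elkhorn=43 → close Cedarfen (overflow 38)
  46÷1 = 46 each, +1 to first 0

Closure order: Ironridge, Juniper, Dunmere, Cedarfen
Last habitat: Elkhorn with 89 animals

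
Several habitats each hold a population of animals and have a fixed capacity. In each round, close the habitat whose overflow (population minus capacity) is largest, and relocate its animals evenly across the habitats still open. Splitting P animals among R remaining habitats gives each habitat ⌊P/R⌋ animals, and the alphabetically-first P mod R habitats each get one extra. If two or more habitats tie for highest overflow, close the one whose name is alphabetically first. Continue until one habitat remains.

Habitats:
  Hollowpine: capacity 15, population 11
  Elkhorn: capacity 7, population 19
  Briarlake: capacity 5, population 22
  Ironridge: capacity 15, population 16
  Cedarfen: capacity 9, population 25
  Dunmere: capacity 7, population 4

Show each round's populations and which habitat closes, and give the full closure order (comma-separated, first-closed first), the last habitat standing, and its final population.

Round 1: Briarlake=22 Cedarfen=25 Dunmere=4 Elkhorn=19 Hollowpine=11 Ironridge=16 → close Briarlake (overflow 17)
  22÷5 = 4 each, +1 to first 2
Round 2: Cedarfen=30 Dunmere=9 Elkhorn=23 Hollowpine=15 Ironridge=20 → close Cedarfen (overflow 21)
  30÷4 = 7 each, +1 to first 2
Round 3: Dunmere=17 Elkhorn=31 Hollowpine=22 Ironridge=27 → close Elkhorn (overflow 24)
  31÷3 = 10 each, +1 to first 1
Round 4: Dunmere=28 Hollowpine=32 Ironridge=37 → close Ironridge (overflow 22)
  37÷2 = 18 each, +1 to first 1
Round 5: Dunmere=47 Hollowpine=50 → close Dunmere (overflow 40)
  47÷1 = 47 each, +1 to first 0

Closure order: Briarlake, Cedarfen, Elkhorn, Ironridge, Dunmere
Last habitat: Hollowpine with 97 animals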